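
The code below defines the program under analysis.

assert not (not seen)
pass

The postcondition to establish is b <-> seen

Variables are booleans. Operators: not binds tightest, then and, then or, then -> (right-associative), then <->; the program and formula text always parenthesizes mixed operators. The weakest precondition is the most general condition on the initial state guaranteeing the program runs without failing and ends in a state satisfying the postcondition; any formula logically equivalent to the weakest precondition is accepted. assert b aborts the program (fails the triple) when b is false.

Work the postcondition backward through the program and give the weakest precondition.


Working backward. After the program, b <-> seen must hold.
Before skip: b <-> seen
Before assert not (not seen): seen and (b <-> seen)
Answer: WP = seen and (b <-> seen)


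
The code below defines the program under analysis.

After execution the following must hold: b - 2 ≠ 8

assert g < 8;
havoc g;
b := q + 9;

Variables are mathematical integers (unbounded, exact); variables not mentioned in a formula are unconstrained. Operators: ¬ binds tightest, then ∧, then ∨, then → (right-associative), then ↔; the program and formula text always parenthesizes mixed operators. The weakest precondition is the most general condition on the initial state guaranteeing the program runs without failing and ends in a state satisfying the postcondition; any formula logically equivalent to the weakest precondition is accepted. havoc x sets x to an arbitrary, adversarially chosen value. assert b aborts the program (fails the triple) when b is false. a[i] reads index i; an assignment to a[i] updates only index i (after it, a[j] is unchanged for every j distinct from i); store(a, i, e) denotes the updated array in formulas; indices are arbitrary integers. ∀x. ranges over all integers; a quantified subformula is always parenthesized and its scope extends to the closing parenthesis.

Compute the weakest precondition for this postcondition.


Working backward. After the program, the postcondition b - 2 ≠ 8 must hold; in canonical form it is b ≠ 10.
Before b := q + 9: q ≠ 1
Before havoc g: q ≠ 1
Before assert g < 8: g < 8 ∧ q ≠ 1
Answer: WP = g < 8 ∧ q ≠ 1


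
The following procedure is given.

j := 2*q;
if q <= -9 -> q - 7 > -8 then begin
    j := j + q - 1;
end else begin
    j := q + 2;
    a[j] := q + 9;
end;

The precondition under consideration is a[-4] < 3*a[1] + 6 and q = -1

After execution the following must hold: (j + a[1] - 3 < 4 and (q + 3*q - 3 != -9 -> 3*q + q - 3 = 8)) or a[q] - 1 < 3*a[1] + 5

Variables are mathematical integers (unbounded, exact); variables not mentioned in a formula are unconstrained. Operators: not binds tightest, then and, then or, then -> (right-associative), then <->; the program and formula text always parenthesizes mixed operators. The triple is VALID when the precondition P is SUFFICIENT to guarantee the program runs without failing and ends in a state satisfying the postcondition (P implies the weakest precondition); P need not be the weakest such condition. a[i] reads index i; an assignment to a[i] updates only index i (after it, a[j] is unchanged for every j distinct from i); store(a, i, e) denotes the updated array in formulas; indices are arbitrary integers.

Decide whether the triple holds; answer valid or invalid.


Working backward. After the program, the postcondition (j + a[1] - 3 < 4 and (q + 3*q - 3 != -9 -> 3*q + q - 3 = 8)) or a[q] - 1 < 3*a[1] + 5 must hold; in canonical form it is (a[1] + j < 7 and (4*q != -6 -> 4*q = 11)) or a[q] < 3*a[1] + 6.
Then branch requires (a[1] + j + q < 8 and (4*q != -6 -> 4*q = 11)) or a[q] < 3*a[1] + 6; else branch requires (store(a, q + 2, q + 9)[1] + q < 5 and (4*q != -6 -> 4*q = 11)) or store(a, q + 2, q + 9)[q] < 3*store(a, q + 2, q + 9)[1] + 6.
Before the if: ((q <= -9 -> q > -1) -> ((a[1] + j + q < 8 and (4*q != -6 -> 4*q = 11)) or a[q] < 3*a[1] + 6)) and ((not (q <= -9 -> q > -1)) -> ((store(a, q + 2, q + 9)[1] + q < 5 and (4*q != -6 -> 4*q = 11)) or store(a, q + 2, q + 9)[q] < 3*store(a, q + 2, q + 9)[1] + 6))
Before j := 2*q: ((q <= -9 -> q > -1) -> ((a[1] + 3*q < 8 and (4*q != -6 -> 4*q = 11)) or a[q] < 3*a[1] + 6)) and ((not (q <= -9 -> q > -1)) -> ((store(a, q + 2, q + 9)[1] + q < 5 and (4*q != -6 -> 4*q = 11)) or store(a, q + 2, q + 9)[q] < 3*store(a, q + 2, q + 9)[1] + 6))
The weakest precondition is ((q <= -9 -> q > -1) -> ((a[1] + 3*q < 8 and (4*q != -6 -> 4*q = 11)) or a[q] < 3*a[1] + 6)) and ((not (q <= -9 -> q > -1)) -> ((store(a, q + 2, q + 9)[1] + q < 5 and (4*q != -6 -> 4*q = 11)) or store(a, q + 2, q + 9)[q] < 3*store(a, q + 2, q + 9)[1] + 6)).
Check whether a[-4] < 3*a[1] + 6 and q = -1 implies it.
Countermodel: at the initial state a = {[-4] = -17422, [-1] = 6, [1] = 0, elsewhere 0}, q = -1, the precondition holds but the weakest precondition fails.
Answer: invalid


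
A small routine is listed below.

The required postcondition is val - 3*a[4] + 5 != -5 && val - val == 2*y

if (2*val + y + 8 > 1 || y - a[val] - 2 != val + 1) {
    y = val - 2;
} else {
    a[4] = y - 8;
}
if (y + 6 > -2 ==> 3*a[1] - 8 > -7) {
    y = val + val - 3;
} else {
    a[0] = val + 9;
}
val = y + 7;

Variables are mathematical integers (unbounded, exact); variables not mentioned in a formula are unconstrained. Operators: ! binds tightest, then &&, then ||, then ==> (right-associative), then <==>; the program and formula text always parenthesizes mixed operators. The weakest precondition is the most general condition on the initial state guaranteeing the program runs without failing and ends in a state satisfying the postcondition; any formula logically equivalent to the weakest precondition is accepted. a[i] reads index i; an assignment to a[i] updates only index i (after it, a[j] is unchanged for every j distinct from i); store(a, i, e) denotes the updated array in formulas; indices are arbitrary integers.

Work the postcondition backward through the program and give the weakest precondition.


Working backward. After the program, the postcondition val - 3*a[4] + 5 != -5 && val - val == 2*y must hold; in canonical form it is val != 3*a[4] - 10 && 2*y == 0.
Before val := y + 7: y != 3*a[4] - 17 && 2*y == 0
Then branch requires 2*val != 3*a[4] - 14 && 4*val == 6; else branch requires y != 3*a[4] - 17 && 2*y == 0.
Before the if: ((y > -8 ==> 3*a[1] > 1) ==> (2*val != 3*a[4] - 14 && 4*val == 6)) && ((!(y > -8 ==> 3*a[1] > 1)) ==> (y != 3*a[4] - 17 && 2*y == 0))
Then branch requires ((val > -6 ==> 3*a[1] > 1) ==> (2*val != 3*a[4] - 14 && 4*val == 6)) && ((!(val > -6 ==> 3*a[1] > 1)) ==> (val != 3*a[4] - 15 && 2*val == 4)); else branch requires ((y > -8 ==> 3*a[1] > 1) ==> (2*val != 3*y - 38 && 4*val == 6)) && ((!(y > -8 ==> 3*a[1] > 1)) ==> (2*y != 41 && 2*y == 0)).
Before the if: ((2*val + y > -7 || y != a[val] + val + 3) ==> (((val > -6 ==> 3*a[1] > 1) ==> (2*val != 3*a[4] - 14 && 4*val == 6)) && ((!(val > -6 ==> 3*a[1] > 1)) ==> (val != 3*a[4] - 15 && 2*val == 4)))) && ((!(2*val + y > -7 || y != a[val] + val + 3)) ==> (((y > -8 ==> 3*a[1] > 1) ==> (2*val != 3*y - 38 && 4*val == 6)) && ((!(y > -8 ==> 3*a[1] > 1)) ==> (2*y != 41 && 2*y == 0))))
Answer: WP = ((2*val + y > -7 || y != a[val] + val + 3) ==> (((val > -6 ==> 3*a[1] > 1) ==> (2*val != 3*a[4] - 14 && 4*val == 6)) && ((!(val > -6 ==> 3*a[1] > 1)) ==> (val != 3*a[4] - 15 && 2*val == 4)))) && ((!(2*val + y > -7 || y != a[val] + val + 3)) ==> (((y > -8 ==> 3*a[1] > 1) ==> (2*val != 3*y - 38 && 4*val == 6)) && ((!(y > -8 ==> 3*a[1] > 1)) ==> (2*y != 41 && 2*y == 0))))


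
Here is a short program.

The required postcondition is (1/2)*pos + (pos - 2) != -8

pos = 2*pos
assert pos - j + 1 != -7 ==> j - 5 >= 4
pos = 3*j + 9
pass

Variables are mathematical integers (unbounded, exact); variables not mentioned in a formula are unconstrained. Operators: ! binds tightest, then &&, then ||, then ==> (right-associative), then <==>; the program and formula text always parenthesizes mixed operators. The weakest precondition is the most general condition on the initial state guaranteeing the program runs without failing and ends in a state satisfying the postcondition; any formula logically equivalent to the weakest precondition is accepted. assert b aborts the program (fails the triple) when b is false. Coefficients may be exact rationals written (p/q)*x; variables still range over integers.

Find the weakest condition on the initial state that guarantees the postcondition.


Working backward. After the program, the postcondition (1/2)*pos + (pos - 2) != -8 must hold; in canonical form it is (3/2)*pos != -6.
Before skip: (3/2)*pos != -6
Before pos := 3*j + 9: (9/2)*j != -39/2
Before assert pos - j + 1 != -7 ==> j - 5 >= 4: (pos != j - 8 ==> j >= 9) && (9/2)*j != -39/2
Before pos := 2*pos: (2*pos != j - 8 ==> j >= 9) && (9/2)*j != -39/2
Answer: WP = (2*pos != j - 8 ==> j >= 9) && (9/2)*j != -39/2


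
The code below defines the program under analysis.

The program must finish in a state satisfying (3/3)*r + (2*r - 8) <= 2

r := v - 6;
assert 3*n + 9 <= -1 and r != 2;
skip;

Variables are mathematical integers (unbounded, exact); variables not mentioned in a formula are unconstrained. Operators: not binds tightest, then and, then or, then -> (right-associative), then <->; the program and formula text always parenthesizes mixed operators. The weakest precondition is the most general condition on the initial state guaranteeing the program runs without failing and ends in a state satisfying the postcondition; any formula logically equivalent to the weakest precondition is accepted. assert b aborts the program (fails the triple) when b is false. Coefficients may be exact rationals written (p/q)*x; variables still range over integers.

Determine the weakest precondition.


Working backward. After the program, the postcondition (3/3)*r + (2*r - 8) <= 2 must hold; in canonical form it is 3*r <= 10.
Before skip: 3*r <= 10
Before assert 3*n + 9 <= -1 and r != 2: 3*n <= -10 and r != 2 and 3*r <= 10
Before r := v - 6: 3*n <= -10 and v != 8 and 3*v <= 28
Answer: WP = 3*n <= -10 and v != 8 and 3*v <= 28


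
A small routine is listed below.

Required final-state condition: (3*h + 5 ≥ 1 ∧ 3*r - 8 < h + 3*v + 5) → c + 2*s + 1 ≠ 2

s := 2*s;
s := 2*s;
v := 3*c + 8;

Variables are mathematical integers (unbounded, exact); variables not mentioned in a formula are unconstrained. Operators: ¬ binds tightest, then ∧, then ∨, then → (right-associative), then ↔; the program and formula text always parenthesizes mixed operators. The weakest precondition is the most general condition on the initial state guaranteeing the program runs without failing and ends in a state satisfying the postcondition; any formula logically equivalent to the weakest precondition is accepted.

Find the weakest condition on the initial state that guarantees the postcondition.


Working backward. After the program, the postcondition (3*h + 5 ≥ 1 ∧ 3*r - 8 < h + 3*v + 5) → c + 2*s + 1 ≠ 2 must hold; in canonical form it is (3*h ≥ -4 ∧ 3*r < h + 3*v + 13) → c + 2*s ≠ 1.
Before v := 3*c + 8: (3*h ≥ -4 ∧ 3*r < 9*c + h + 37) → c + 2*s ≠ 1
Before s := 2*s: (3*h ≥ -4 ∧ 3*r < 9*c + h + 37) → c + 4*s ≠ 1
Before s := 2*s: (3*h ≥ -4 ∧ 3*r < 9*c + h + 37) → c + 8*s ≠ 1
Answer: WP = (3*h ≥ -4 ∧ 3*r < 9*c + h + 37) → c + 8*s ≠ 1


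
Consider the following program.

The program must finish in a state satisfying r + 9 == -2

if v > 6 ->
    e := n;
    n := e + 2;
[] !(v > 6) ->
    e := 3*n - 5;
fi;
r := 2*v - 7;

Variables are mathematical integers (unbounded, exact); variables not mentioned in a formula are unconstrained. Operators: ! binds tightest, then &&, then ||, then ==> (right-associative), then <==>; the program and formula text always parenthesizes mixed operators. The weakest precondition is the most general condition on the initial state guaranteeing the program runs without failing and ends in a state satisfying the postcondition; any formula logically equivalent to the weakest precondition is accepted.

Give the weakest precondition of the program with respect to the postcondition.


Working backward. After the program, the postcondition r + 9 == -2 must hold; in canonical form it is r == -11.
Before r := 2*v - 7: 2*v == -4
Then branch requires 2*v == -4; else branch requires 2*v == -4.
Before the if: (v > 6 ==> 2*v == -4) && ((!(v > 6)) ==> 2*v == -4)
Answer: WP = (v > 6 ==> 2*v == -4) && ((!(v > 6)) ==> 2*v == -4)


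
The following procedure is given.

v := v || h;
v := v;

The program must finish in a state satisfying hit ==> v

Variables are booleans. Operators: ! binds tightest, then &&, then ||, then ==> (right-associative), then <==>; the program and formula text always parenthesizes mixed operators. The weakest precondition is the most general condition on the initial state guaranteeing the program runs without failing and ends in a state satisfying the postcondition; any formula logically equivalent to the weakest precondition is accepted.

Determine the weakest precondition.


Working backward. After the program, hit ==> v must hold.
Before v := v: hit ==> v
Before v := v || h: hit ==> (v || h)
Answer: WP = hit ==> (v || h)


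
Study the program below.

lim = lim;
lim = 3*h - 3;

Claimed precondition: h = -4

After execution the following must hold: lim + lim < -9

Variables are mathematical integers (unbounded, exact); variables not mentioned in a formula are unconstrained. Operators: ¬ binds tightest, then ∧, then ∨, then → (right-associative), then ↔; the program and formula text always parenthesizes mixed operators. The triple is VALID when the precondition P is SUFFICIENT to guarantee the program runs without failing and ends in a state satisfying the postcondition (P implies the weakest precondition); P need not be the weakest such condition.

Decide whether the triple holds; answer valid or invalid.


Working backward. After the program, the postcondition lim + lim < -9 must hold; in canonical form it is 2*lim < -9.
Before lim := 3*h - 3: 6*h < -3
Before lim := lim: 6*h < -3
The weakest precondition is 6*h < -3.
Check whether h = -4 implies it.
Every state satisfying the precondition satisfies the weakest precondition: the implication holds.
Answer: valid


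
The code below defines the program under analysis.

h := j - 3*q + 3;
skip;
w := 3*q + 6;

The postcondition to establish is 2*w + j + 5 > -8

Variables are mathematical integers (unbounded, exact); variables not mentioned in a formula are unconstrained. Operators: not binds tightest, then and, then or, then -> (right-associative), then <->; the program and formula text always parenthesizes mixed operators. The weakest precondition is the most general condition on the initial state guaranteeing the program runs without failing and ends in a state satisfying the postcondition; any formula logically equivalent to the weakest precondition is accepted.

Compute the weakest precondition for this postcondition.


Working backward. After the program, the postcondition 2*w + j + 5 > -8 must hold; in canonical form it is j + 2*w > -13.
Before w := 3*q + 6: j + 6*q > -25
Before skip: j + 6*q > -25
Before h := j - 3*q + 3: j + 6*q > -25
Answer: WP = j + 6*q > -25


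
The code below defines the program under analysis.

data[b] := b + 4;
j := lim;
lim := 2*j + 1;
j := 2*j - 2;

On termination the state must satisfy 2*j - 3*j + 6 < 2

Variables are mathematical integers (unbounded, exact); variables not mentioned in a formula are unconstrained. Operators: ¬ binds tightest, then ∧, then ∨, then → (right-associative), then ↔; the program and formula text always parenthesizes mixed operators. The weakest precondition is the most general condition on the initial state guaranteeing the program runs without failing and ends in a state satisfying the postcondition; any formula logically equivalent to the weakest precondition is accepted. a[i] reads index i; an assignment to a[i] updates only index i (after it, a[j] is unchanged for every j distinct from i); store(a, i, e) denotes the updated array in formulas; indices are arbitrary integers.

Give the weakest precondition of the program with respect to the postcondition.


Working backward. After the program, the postcondition 2*j - 3*j + 6 < 2 must hold; in canonical form it is j > 4.
Before j := 2*j - 2: 2*j > 6
Before lim := 2*j + 1: 2*j > 6
Before j := lim: 2*lim > 6
Before data[b] := b + 4: 2*lim > 6
Answer: WP = 2*lim > 6


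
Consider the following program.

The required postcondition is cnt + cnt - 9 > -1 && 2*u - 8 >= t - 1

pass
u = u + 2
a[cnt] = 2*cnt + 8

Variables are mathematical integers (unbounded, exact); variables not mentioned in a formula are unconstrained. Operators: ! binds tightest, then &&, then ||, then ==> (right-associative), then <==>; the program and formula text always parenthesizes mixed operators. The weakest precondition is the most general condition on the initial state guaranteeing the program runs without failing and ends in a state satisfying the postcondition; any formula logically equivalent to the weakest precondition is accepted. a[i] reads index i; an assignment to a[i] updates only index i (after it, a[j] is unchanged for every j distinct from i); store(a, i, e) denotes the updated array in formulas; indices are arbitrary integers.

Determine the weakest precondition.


Working backward. After the program, the postcondition cnt + cnt - 9 > -1 && 2*u - 8 >= t - 1 must hold; in canonical form it is 2*cnt > 8 && 2*u >= t + 7.
Before a[cnt] := 2*cnt + 8: 2*cnt > 8 && 2*u >= t + 7
Before u := u + 2: 2*cnt > 8 && 2*u >= t + 3
Before skip: 2*cnt > 8 && 2*u >= t + 3
Answer: WP = 2*cnt > 8 && 2*u >= t + 3


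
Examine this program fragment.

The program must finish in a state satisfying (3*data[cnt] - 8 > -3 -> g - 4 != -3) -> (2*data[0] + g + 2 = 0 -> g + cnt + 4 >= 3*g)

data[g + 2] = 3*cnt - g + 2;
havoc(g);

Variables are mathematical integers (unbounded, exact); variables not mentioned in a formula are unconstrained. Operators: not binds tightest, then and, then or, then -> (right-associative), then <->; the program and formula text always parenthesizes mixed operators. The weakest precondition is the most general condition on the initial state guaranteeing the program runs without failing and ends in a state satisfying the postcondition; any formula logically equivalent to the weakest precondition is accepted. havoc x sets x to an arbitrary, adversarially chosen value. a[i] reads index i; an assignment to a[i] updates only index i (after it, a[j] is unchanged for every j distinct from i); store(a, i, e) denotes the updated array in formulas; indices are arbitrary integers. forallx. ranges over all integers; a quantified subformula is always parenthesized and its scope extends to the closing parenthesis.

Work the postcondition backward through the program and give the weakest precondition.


Working backward. After the program, the postcondition (3*data[cnt] - 8 > -3 -> g - 4 != -3) -> (2*data[0] + g + 2 = 0 -> g + cnt + 4 >= 3*g) must hold; in canonical form it is (3*data[cnt] > 5 -> g != 1) -> (2*data[0] + g = -2 -> cnt >= 2*g - 4).
Before havoc g: forall g_1. ((3*data[cnt] > 5 -> g_1 != 1) -> (2*data[0] + g_1 = -2 -> cnt >= 2*g_1 - 4))
Before data[g + 2] := 3*cnt - g + 2: forall g_1. ((3*store(data, g + 2, 3*cnt - g + 2)[cnt] > 5 -> g_1 != 1) -> (2*store(data, g + 2, 3*cnt - g + 2)[0] + g_1 = -2 -> cnt >= 2*g_1 - 4))
Answer: WP = forall g_1. ((3*store(data, g + 2, 3*cnt - g + 2)[cnt] > 5 -> g_1 != 1) -> (2*store(data, g + 2, 3*cnt - g + 2)[0] + g_1 = -2 -> cnt >= 2*g_1 - 4))


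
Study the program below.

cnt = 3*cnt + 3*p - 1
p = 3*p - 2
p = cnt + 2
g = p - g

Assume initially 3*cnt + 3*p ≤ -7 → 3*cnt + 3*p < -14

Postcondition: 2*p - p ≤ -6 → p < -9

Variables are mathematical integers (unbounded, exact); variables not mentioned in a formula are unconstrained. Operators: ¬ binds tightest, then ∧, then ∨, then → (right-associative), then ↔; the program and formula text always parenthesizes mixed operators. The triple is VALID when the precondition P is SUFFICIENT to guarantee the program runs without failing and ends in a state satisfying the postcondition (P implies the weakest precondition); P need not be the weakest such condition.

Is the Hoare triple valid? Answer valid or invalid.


Working backward. After the program, the postcondition 2*p - p ≤ -6 → p < -9 must hold; in canonical form it is p ≤ -6 → p < -9.
Before g := p - g: p ≤ -6 → p < -9
Before p := cnt + 2: cnt ≤ -8 → cnt < -11
Before p := 3*p - 2: cnt ≤ -8 → cnt < -11
Before cnt := 3*cnt + 3*p - 1: 3*cnt + 3*p ≤ -7 → 3*cnt + 3*p < -10
The weakest precondition is 3*cnt + 3*p ≤ -7 → 3*cnt + 3*p < -10.
Check whether 3*cnt + 3*p ≤ -7 → 3*cnt + 3*p < -14 implies it.
Every state satisfying the precondition satisfies the weakest precondition: the implication holds.
Answer: valid


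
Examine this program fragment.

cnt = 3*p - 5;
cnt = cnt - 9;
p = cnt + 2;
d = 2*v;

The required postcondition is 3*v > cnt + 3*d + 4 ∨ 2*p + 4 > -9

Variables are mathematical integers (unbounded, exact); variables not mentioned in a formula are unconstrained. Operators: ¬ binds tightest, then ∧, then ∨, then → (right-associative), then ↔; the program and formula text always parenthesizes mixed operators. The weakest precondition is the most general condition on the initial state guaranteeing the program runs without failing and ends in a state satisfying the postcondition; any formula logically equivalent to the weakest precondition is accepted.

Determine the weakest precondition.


Working backward. After the program, the postcondition 3*v > cnt + 3*d + 4 ∨ 2*p + 4 > -9 must hold; in canonical form it is 3*v > cnt + 3*d + 4 ∨ 2*p > -13.
Before d := 2*v: cnt + 3*v < -4 ∨ 2*p > -13
Before p := cnt + 2: cnt + 3*v < -4 ∨ 2*cnt > -17
Before cnt := cnt - 9: cnt + 3*v < 5 ∨ 2*cnt > 1
Before cnt := 3*p - 5: 3*p + 3*v < 10 ∨ 6*p > 11
Answer: WP = 3*p + 3*v < 10 ∨ 6*p > 11


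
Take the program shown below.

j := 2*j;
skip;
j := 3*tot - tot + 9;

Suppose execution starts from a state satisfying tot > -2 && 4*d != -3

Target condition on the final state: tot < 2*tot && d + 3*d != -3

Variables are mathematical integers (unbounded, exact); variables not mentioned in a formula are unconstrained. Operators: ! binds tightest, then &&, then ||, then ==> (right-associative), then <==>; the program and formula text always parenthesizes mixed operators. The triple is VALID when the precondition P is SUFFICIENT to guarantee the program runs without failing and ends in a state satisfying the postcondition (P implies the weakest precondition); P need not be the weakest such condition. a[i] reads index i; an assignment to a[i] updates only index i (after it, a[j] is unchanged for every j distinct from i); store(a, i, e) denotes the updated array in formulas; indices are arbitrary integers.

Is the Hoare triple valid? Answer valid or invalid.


Working backward. After the program, the postcondition tot < 2*tot && d + 3*d != -3 must hold; in canonical form it is tot > 0 && 4*d != -3.
Before j := 3*tot - tot + 9: tot > 0 && 4*d != -3
Before skip: tot > 0 && 4*d != -3
Before j := 2*j: tot > 0 && 4*d != -3
The weakest precondition is tot > 0 && 4*d != -3.
Check whether tot > -2 && 4*d != -3 implies it.
Countermodel: at the initial state d = 0, tot = -1, the precondition holds but the weakest precondition fails.
Answer: invalid


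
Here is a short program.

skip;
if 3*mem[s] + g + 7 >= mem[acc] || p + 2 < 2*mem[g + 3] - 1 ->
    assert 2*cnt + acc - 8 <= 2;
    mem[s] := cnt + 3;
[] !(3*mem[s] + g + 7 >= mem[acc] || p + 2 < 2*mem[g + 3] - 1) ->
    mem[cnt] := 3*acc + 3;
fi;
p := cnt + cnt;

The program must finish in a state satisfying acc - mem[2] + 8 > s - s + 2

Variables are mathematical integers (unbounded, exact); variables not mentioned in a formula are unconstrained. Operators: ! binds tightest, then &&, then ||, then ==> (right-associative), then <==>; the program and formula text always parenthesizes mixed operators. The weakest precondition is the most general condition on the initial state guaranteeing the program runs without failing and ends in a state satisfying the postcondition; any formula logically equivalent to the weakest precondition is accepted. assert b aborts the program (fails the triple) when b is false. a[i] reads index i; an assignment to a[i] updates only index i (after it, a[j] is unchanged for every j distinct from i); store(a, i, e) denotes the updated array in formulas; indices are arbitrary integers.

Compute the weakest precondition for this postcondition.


Working backward. After the program, the postcondition acc - mem[2] + 8 > s - s + 2 must hold; in canonical form it is acc > mem[2] - 6.
Before p := cnt + cnt: acc > mem[2] - 6
Then branch requires acc + 2*cnt <= 10 && acc > store(mem, s, cnt + 3)[2] - 6; else branch requires acc > store(mem, cnt, 3*acc + 3)[2] - 6.
Before the if: ((3*mem[s] + g >= mem[acc] - 7 || p < 2*mem[g + 3] - 3) ==> (acc + 2*cnt <= 10 && acc > store(mem, s, cnt + 3)[2] - 6)) && ((!(3*mem[s] + g >= mem[acc] - 7 || p < 2*mem[g + 3] - 3)) ==> acc > store(mem, cnt, 3*acc + 3)[2] - 6)
Before skip: ((3*mem[s] + g >= mem[acc] - 7 || p < 2*mem[g + 3] - 3) ==> (acc + 2*cnt <= 10 && acc > store(mem, s, cnt + 3)[2] - 6)) && ((!(3*mem[s] + g >= mem[acc] - 7 || p < 2*mem[g + 3] - 3)) ==> acc > store(mem, cnt, 3*acc + 3)[2] - 6)
Answer: WP = ((3*mem[s] + g >= mem[acc] - 7 || p < 2*mem[g + 3] - 3) ==> (acc + 2*cnt <= 10 && acc > store(mem, s, cnt + 3)[2] - 6)) && ((!(3*mem[s] + g >= mem[acc] - 7 || p < 2*mem[g + 3] - 3)) ==> acc > store(mem, cnt, 3*acc + 3)[2] - 6)


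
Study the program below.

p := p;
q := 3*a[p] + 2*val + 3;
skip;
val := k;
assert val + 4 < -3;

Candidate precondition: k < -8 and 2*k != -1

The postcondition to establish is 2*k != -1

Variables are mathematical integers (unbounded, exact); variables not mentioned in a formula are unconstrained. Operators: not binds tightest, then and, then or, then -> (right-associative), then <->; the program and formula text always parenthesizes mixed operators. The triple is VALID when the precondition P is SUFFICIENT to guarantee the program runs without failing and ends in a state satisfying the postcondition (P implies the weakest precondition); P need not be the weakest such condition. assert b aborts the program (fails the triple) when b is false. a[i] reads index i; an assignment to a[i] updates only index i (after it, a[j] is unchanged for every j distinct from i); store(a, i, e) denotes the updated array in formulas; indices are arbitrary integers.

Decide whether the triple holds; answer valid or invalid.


Working backward. After the program, 2*k != -1 must hold.
Before assert val + 4 < -3: val < -7 and 2*k != -1
Before val := k: k < -7 and 2*k != -1
Before skip: k < -7 and 2*k != -1
Before q := 3*a[p] + 2*val + 3: k < -7 and 2*k != -1
Before p := p: k < -7 and 2*k != -1
The weakest precondition is k < -7 and 2*k != -1.
Check whether k < -8 and 2*k != -1 implies it.
Every state satisfying the precondition satisfies the weakest precondition: the implication holds.
Answer: valid


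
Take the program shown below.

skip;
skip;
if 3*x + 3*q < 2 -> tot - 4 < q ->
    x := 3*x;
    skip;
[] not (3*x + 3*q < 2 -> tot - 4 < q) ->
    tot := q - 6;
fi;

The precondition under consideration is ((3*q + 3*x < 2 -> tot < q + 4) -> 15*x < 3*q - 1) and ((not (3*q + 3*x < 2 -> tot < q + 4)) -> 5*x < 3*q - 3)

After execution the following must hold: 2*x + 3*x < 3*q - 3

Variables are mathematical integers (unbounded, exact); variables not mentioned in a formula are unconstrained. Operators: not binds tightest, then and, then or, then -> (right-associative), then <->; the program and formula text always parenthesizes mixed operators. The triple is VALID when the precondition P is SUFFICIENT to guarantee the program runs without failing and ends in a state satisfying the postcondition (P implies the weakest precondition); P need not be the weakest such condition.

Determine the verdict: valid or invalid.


Working backward. After the program, the postcondition 2*x + 3*x < 3*q - 3 must hold; in canonical form it is 5*x < 3*q - 3.
Then branch requires 15*x < 3*q - 3; else branch requires 5*x < 3*q - 3.
Before the if: ((3*q + 3*x < 2 -> tot < q + 4) -> 15*x < 3*q - 3) and ((not (3*q + 3*x < 2 -> tot < q + 4)) -> 5*x < 3*q - 3)
Before skip: ((3*q + 3*x < 2 -> tot < q + 4) -> 15*x < 3*q - 3) and ((not (3*q + 3*x < 2 -> tot < q + 4)) -> 5*x < 3*q - 3)
Before skip: ((3*q + 3*x < 2 -> tot < q + 4) -> 15*x < 3*q - 3) and ((not (3*q + 3*x < 2 -> tot < q + 4)) -> 5*x < 3*q - 3)
The weakest precondition is ((3*q + 3*x < 2 -> tot < q + 4) -> 15*x < 3*q - 3) and ((not (3*q + 3*x < 2 -> tot < q + 4)) -> 5*x < 3*q - 3).
Check whether ((3*q + 3*x < 2 -> tot < q + 4) -> 15*x < 3*q - 1) and ((not (3*q + 3*x < 2 -> tot < q + 4)) -> 5*x < 3*q - 3) implies it.
Countermodel: at the initial state q = 6, tot = 10, x = 1, the precondition holds but the weakest precondition fails.
Answer: invalid


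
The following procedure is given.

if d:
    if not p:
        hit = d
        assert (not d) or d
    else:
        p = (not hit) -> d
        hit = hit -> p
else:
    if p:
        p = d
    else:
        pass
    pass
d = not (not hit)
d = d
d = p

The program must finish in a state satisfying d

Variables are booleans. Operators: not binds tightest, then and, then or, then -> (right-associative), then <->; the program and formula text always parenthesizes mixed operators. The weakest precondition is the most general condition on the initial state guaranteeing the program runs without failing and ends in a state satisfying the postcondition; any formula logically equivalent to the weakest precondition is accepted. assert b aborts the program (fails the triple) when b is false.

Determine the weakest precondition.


Working backward. After the program, d must hold.
Before d := p: p
Before d := d: p
Before d := not (not hit): p
Then branch requires ((not p) -> p) and (p -> ((not hit) -> d)); else branch requires (p -> d) and ((not p) -> p).
Before the if: (d -> (((not p) -> p) and (p -> ((not hit) -> d)))) and ((not d) -> ((p -> d) and ((not p) -> p)))
Answer: WP = (d -> (((not p) -> p) and (p -> ((not hit) -> d)))) and ((not d) -> ((p -> d) and ((not p) -> p)))


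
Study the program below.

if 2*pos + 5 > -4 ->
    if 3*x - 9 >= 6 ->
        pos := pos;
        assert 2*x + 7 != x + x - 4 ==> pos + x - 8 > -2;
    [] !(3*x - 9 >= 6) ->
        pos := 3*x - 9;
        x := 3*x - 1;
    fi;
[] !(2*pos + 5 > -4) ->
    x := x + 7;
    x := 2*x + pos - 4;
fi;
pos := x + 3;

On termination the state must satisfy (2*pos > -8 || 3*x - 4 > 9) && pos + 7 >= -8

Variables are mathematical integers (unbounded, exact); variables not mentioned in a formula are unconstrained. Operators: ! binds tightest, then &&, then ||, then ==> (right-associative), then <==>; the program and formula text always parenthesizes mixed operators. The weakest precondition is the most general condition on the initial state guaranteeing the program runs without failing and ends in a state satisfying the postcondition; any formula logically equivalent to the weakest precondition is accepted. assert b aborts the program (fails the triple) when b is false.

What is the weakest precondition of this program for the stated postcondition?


Working backward. After the program, the postcondition (2*pos > -8 || 3*x - 4 > 9) && pos + 7 >= -8 must hold; in canonical form it is (2*pos > -8 || 3*x > 13) && pos >= -15.
Before pos := x + 3: (2*x > -14 || 3*x > 13) && x >= -18
Then branch requires (3*x >= 15 ==> (pos + x > 6 && (2*x > -14 || 3*x > 13) && x >= -18)) && ((!(3*x >= 15)) ==> ((6*x > -12 || 9*x > 16) && 3*x >= -17)); else branch requires (2*pos + 4*x > -34 || 3*pos + 6*x > -17) && pos + 2*x >= -28.
Before the if: (2*pos > -9 ==> ((3*x >= 15 ==> (pos + x > 6 && (2*x > -14 || 3*x > 13) && x >= -18)) && ((!(3*x >= 15)) ==> ((6*x > -12 || 9*x > 16) && 3*x >= -17)))) && ((!(2*pos > -9)) ==> ((2*pos + 4*x > -34 || 3*pos + 6*x > -17) && pos + 2*x >= -28))
Answer: WP = (2*pos > -9 ==> ((3*x >= 15 ==> (pos + x > 6 && (2*x > -14 || 3*x > 13) && x >= -18)) && ((!(3*x >= 15)) ==> ((6*x > -12 || 9*x > 16) && 3*x >= -17)))) && ((!(2*pos > -9)) ==> ((2*pos + 4*x > -34 || 3*pos + 6*x > -17) && pos + 2*x >= -28))


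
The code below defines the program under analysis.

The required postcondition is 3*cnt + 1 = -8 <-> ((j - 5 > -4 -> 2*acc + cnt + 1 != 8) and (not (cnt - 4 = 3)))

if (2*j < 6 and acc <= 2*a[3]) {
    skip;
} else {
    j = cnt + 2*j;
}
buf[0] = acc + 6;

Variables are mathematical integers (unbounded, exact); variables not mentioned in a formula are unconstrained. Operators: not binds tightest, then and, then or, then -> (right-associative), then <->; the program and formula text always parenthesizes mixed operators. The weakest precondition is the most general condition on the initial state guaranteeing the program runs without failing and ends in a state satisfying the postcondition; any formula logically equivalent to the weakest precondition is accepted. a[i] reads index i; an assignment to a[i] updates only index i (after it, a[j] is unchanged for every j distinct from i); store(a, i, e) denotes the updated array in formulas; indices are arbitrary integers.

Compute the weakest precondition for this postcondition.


Working backward. After the program, the postcondition 3*cnt + 1 = -8 <-> ((j - 5 > -4 -> 2*acc + cnt + 1 != 8) and (not (cnt - 4 = 3))) must hold; in canonical form it is 3*cnt = -9 <-> ((j > 1 -> 2*acc + cnt != 7) and (not (cnt = 7))).
Before buf[0] := acc + 6: 3*cnt = -9 <-> ((j > 1 -> 2*acc + cnt != 7) and (not (cnt = 7)))
Then branch requires 3*cnt = -9 <-> ((j > 1 -> 2*acc + cnt != 7) and (not (cnt = 7))); else branch requires 3*cnt = -9 <-> ((cnt + 2*j > 1 -> 2*acc + cnt != 7) and (not (cnt = 7))).
Before the if: ((2*j < 6 and acc <= 2*a[3]) -> (3*cnt = -9 <-> ((j > 1 -> 2*acc + cnt != 7) and (not (cnt = 7))))) and ((not (2*j < 6 and acc <= 2*a[3])) -> (3*cnt = -9 <-> ((cnt + 2*j > 1 -> 2*acc + cnt != 7) and (not (cnt = 7)))))
Answer: WP = ((2*j < 6 and acc <= 2*a[3]) -> (3*cnt = -9 <-> ((j > 1 -> 2*acc + cnt != 7) and (not (cnt = 7))))) and ((not (2*j < 6 and acc <= 2*a[3])) -> (3*cnt = -9 <-> ((cnt + 2*j > 1 -> 2*acc + cnt != 7) and (not (cnt = 7)))))


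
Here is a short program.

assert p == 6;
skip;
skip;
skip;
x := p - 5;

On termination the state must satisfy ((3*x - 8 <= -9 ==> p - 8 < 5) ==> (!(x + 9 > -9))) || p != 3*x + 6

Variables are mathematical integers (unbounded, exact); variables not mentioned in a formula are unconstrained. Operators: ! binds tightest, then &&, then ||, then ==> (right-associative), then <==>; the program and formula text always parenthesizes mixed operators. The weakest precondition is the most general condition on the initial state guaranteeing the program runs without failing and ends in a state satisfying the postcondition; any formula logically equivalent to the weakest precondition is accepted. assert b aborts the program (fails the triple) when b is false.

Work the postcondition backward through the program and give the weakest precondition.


Working backward. After the program, the postcondition ((3*x - 8 <= -9 ==> p - 8 < 5) ==> (!(x + 9 > -9))) || p != 3*x + 6 must hold; in canonical form it is ((3*x <= -1 ==> p < 13) ==> (!(x > -18))) || p != 3*x + 6.
Before x := p - 5: ((3*p <= 14 ==> p < 13) ==> (!(p > -13))) || 2*p != 9
Before skip: ((3*p <= 14 ==> p < 13) ==> (!(p > -13))) || 2*p != 9
Before skip: ((3*p <= 14 ==> p < 13) ==> (!(p > -13))) || 2*p != 9
Before skip: ((3*p <= 14 ==> p < 13) ==> (!(p > -13))) || 2*p != 9
Before assert p == 6: p == 6 && (((3*p <= 14 ==> p < 13) ==> (!(p > -13))) || 2*p != 9)
Answer: WP = p == 6 && (((3*p <= 14 ==> p < 13) ==> (!(p > -13))) || 2*p != 9)


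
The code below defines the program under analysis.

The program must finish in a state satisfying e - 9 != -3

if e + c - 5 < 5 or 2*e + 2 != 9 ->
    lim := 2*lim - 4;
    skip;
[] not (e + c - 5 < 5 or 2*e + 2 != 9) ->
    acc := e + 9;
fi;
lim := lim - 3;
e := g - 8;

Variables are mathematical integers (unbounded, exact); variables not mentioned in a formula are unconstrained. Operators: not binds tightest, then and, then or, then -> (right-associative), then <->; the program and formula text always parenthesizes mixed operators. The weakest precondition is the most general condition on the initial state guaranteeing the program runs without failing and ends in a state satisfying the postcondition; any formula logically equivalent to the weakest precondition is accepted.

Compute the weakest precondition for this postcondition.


Working backward. After the program, the postcondition e - 9 != -3 must hold; in canonical form it is e != 6.
Before e := g - 8: g != 14
Before lim := lim - 3: g != 14
Then branch requires g != 14; else branch requires g != 14.
Before the if: ((c + e < 10 or 2*e != 7) -> g != 14) and ((not (c + e < 10 or 2*e != 7)) -> g != 14)
Answer: WP = ((c + e < 10 or 2*e != 7) -> g != 14) and ((not (c + e < 10 or 2*e != 7)) -> g != 14)


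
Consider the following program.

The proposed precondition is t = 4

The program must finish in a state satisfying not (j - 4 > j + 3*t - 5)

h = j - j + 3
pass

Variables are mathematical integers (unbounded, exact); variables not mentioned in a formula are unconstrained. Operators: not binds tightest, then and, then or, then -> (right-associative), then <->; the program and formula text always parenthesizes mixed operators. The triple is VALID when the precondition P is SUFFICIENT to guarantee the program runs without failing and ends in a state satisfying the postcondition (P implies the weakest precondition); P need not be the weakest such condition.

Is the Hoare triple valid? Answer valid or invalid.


Working backward. After the program, the postcondition not (j - 4 > j + 3*t - 5) must hold; in canonical form it is not (3*t < 1).
Before skip: not (3*t < 1)
Before h := j - j + 3: not (3*t < 1)
The weakest precondition is not (3*t < 1).
Check whether t = 4 implies it.
Every state satisfying the precondition satisfies the weakest precondition: the implication holds.
Answer: valid


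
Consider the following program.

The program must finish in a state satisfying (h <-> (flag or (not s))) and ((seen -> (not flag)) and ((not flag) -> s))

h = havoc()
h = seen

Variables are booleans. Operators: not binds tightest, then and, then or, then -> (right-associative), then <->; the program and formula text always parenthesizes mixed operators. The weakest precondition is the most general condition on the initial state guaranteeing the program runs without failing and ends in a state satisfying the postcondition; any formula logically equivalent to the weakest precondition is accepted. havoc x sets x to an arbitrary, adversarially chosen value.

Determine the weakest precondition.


Working backward. After the program, the postcondition (h <-> (flag or (not s))) and ((seen -> (not flag)) and ((not flag) -> s)) must hold; in canonical form it is (h <-> (flag or (not s))) and (seen -> (not flag)) and ((not flag) -> s).
Before h := seen: (seen <-> (flag or (not s))) and (seen -> (not flag)) and ((not flag) -> s)
Before havoc h: (seen <-> (flag or (not s))) and (seen -> (not flag)) and ((not flag) -> s)
Answer: WP = (seen <-> (flag or (not s))) and (seen -> (not flag)) and ((not flag) -> s)


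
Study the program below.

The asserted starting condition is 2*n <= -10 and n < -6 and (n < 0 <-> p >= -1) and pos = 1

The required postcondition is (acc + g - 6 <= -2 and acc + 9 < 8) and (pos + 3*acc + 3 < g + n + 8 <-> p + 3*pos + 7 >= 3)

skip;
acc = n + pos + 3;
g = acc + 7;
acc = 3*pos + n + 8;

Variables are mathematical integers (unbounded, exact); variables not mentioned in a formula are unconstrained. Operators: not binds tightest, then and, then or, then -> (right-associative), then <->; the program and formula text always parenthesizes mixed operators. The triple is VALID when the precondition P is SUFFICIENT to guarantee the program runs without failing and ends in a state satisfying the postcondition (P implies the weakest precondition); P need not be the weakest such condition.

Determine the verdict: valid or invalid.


Working backward. After the program, the postcondition (acc + g - 6 <= -2 and acc + 9 < 8) and (pos + 3*acc + 3 < g + n + 8 <-> p + 3*pos + 7 >= 3) must hold; in canonical form it is acc + g <= 4 and acc < -1 and (3*acc + pos < g + n + 5 <-> p + 3*pos >= -4).
Before acc := 3*pos + n + 8: g + n + 3*pos <= -4 and n + 3*pos < -9 and (2*n + 10*pos < g - 19 <-> p + 3*pos >= -4)
Before g := acc + 7: acc + n + 3*pos <= -11 and n + 3*pos < -9 and (2*n + 10*pos < acc - 12 <-> p + 3*pos >= -4)
Before acc := n + pos + 3: 2*n + 4*pos <= -14 and n + 3*pos < -9 and (n + 9*pos < -9 <-> p + 3*pos >= -4)
Before skip: 2*n + 4*pos <= -14 and n + 3*pos < -9 and (n + 9*pos < -9 <-> p + 3*pos >= -4)
The weakest precondition is 2*n + 4*pos <= -14 and n + 3*pos < -9 and (n + 9*pos < -9 <-> p + 3*pos >= -4).
Check whether 2*n <= -10 and n < -6 and (n < 0 <-> p >= -1) and pos = 1 implies it.
Countermodel: at the initial state n = -13, p = 0, pos = 1, the precondition holds but the weakest precondition fails.
Answer: invalid
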